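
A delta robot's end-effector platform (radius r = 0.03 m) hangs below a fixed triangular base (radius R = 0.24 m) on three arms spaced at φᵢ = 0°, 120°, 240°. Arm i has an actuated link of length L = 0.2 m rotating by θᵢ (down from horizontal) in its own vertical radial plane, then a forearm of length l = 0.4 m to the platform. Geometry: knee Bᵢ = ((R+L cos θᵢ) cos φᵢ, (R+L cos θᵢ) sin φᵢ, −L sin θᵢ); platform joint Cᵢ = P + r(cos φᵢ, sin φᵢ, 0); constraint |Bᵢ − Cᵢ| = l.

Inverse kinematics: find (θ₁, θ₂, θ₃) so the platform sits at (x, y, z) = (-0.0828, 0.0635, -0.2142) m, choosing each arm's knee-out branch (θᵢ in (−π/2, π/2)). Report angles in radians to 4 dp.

φ1=0.0° → target in arm frame (-0.0828, 0.0635)
  A=0.2928, B=-0.2142, C=(l²−L²−A²−y'²−z²)/(2L)=-0.0391
  γ=atan2(-0.2142,0.2928)=-0.6316;  ψ=arccos(-0.1078)=1.6788;  θ1=γ+ψ≈1.0472
arm 2 (φ=120.0°): x'=0.0964, y'=0.0400
  A=0.1136, B=-0.2142, C=(l²−L²−A²−y'²−z²)/(2L)=0.1490
  √(A²+B²)=0.2425;  θ2 = -1.0831+0.9088 ≈ -0.1743
arm 3 (φ=240.0°): x'=-0.0136, y'=-0.1035
  A cos θ + B sin θ = C:  0.2236·cos θ + -0.2142·sin θ = 0.0336
  γ=atan2(-0.2142,0.2236)=-0.7639;  ψ=arccos(0.1084)=1.4622;  θ3=γ+ψ≈0.6983

θ₁ = 1.0472, θ₂ = -0.1743, θ₃ = 0.6983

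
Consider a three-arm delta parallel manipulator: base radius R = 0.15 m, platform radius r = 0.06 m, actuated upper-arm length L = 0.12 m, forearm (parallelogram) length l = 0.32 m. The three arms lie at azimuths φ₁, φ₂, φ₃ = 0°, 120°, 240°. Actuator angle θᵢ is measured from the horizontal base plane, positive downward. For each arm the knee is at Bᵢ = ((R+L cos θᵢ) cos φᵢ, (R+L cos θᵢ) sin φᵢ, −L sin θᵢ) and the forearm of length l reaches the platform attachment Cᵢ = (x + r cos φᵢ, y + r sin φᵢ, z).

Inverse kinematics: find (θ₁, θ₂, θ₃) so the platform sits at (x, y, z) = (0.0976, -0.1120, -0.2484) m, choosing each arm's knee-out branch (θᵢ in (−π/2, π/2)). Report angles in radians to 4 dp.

θ₁ = -0.2623, θ₂ = 1.1345, θ₃ = 0.0872

φ1=0.0° → target in arm frame (0.0976, -0.1120)
  e−x'=-0.0076;  (l²−L²−(e−x')²−y'²−z²)/2L = 0.0571
  θ1 = atan2(B,A) + arccos(C/0.2485) = -0.2623
φ2=120.0° → target in arm frame (-0.1458, -0.0285)
  e−x'=0.2358;  (l²−L²−(e−x')²−y'²−z²)/2L = -0.1255
  γ=atan2(-0.2484,0.2358)=-0.8114;  ψ=arccos(-0.3664)=1.9459;  θ2=γ+ψ≈1.1345
arm 3 (φ=240.0°): x'=0.0482, y'=0.1405
  A=0.0418, B=-0.2484, C=(l²−L²−A²−y'²−z²)/(2L)=0.0200
  γ=atan2(-0.2484,0.0418)=-1.4041;  ψ=arccos(0.0794)=1.4913;  θ3=γ+ψ≈0.0872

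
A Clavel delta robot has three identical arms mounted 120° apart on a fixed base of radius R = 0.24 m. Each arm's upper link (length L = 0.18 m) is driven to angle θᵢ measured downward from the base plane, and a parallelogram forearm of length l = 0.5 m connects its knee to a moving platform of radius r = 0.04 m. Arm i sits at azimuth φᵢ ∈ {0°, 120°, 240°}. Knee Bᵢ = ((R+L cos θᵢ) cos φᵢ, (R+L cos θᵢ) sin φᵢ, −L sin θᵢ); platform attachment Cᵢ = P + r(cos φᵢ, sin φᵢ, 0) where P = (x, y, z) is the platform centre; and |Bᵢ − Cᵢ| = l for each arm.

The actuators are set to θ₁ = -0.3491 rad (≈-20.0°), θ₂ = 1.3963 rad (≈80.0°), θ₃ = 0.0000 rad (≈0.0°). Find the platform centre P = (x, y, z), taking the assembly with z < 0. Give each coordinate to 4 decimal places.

centre 1 = (0.3691·cos0.0°, 0.3691·sin0.0°, 0.0616) = (0.3691, 0.0000, 0.0616)
φ2=120.0°: virtual centre (-0.1156, 0.2003, -0.1773), radius l
centre 3 = (0.3800·cos240.0°, 0.3800·sin240.0°, 0.0000) = (-0.1900, -0.3291, 0.0000)
|centre ₂|²−|centre ₁|² = -0.0552;  |centre ₃|²−|centre ₁|² = 0.0043
[-0.9695 0.4005 -0.4777]·P = -0.0552;  [-1.1183 -0.6582 -0.1231]·P = 0.0043
det = 1.0860;  x = 0.0318+-0.3349z,  y = -0.0607+0.3819z
into |P−centre ₁|² = l²: 1.2580z² + 0.0565z + -0.1287 = 0;  Δ = 0.6510;  z = -0.3431 or 0.2983 → z<0 root = -0.3431
x = 0.1467, y = -0.1917

(0.1467, -0.1917, -0.3431)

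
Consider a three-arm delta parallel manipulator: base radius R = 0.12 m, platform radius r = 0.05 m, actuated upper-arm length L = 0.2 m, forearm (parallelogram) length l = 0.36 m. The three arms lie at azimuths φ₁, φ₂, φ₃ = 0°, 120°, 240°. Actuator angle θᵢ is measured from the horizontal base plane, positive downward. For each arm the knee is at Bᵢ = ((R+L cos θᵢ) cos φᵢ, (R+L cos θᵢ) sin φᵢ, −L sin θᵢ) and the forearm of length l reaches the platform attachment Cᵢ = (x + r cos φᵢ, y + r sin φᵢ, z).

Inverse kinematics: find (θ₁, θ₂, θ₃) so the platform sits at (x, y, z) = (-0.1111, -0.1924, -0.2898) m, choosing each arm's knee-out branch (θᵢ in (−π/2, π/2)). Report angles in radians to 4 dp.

θ₁ = 1.0474, θ₂ = 1.0474, θ₃ = -0.3491

φ1=0.0° → target in arm frame (-0.1111, -0.1924)
  A cos θ + B sin θ = C:  0.1811·cos θ + -0.2898·sin θ = -0.1605
  √(A²+B²)=0.3417;  θ1 = -1.0123+2.0597 ≈ 1.0474
rotate P by −φ2: (-0.1111, 0.1924, -0.2898)
  A=0.1811, B=-0.2898, C=(l²−L²−A²−y'²−z²)/(2L)=-0.1605
  θ2 = atan2(B,A) + arccos(C/0.3417) = 1.0474
arm 3 (φ=240.0°): x'=0.2222, y'=0.0000
  A cos θ + B sin θ = C:  -0.1522·cos θ + -0.2898·sin θ = -0.0439
  √(A²+B²)=0.3273;  θ3 = -2.0543+1.7052 ≈ -0.3491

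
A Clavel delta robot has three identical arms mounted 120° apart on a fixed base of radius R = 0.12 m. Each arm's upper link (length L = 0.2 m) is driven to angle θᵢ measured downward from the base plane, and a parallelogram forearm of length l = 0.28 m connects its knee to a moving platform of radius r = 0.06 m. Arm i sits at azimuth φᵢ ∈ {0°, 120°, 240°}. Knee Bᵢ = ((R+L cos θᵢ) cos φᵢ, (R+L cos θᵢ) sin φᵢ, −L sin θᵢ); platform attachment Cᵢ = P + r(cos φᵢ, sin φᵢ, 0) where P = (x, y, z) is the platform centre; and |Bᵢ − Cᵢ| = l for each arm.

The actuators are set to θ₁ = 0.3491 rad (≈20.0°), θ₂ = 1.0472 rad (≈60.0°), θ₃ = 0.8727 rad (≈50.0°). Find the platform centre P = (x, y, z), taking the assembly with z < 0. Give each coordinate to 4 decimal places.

O1 = (0.2479·cos0.0°, 0.2479·sin0.0°, -0.0684) = (0.2479, 0.0000, -0.0684)
φ2=120.0°: virtual centre (-0.0800, 0.1386, -0.1732), radius l
φ3=240.0°: virtual centre (-0.0943, -0.1633, -0.1532), radius l
subtract pairs → two planes through P
[-0.6559 0.2771 -0.2096]·P = -0.0106;  [-0.6844 -0.3266 -0.1696]·P = -0.0071
det = 0.4039;  x = 0.0134+-0.2859z,  y = -0.0063+0.0798z
sphere 1 gives Az²+Bz+C=0 with A=1.0881, B=0.2699, C=-0.0187;  B²−4AC=0.1542;  roots -0.3044, 0.0564;  negative root z = -0.3044
x = 0.1005, y = -0.0306

(0.1005, -0.0306, -0.3044)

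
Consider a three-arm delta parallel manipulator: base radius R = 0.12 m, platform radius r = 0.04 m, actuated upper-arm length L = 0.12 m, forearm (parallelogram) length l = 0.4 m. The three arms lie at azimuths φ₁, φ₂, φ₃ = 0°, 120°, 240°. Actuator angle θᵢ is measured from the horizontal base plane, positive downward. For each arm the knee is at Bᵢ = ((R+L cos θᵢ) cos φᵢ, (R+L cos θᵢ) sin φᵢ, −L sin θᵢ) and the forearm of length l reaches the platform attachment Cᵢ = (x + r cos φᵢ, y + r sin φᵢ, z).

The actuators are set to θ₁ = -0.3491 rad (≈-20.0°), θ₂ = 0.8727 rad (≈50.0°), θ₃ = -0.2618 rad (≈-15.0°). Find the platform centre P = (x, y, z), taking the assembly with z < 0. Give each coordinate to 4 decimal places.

(0.0943, -0.1444, -0.3188)

φ1=0.0°: virtual centre (0.1928, 0.0000, 0.0410), radius l
arm 2 at φ=120.0°: e+L cos θ2 = 0.1571;  O2 = (-0.0786, 0.1361, -0.0919)
arm 3 at φ=240.0°: e+L cos θ3 = 0.1959;  O3 = (-0.0980, -0.1697, 0.0311)
|O₂|²−|O₁|² = -0.0057;  |O₃|²−|O₁|² = 0.0005
[-0.5427 0.2722 -0.2659]·P = -0.0057;  [-0.5814 -0.3393 -0.0200]·P = 0.0005
Cramer: x(z) = 0.0052-0.2795z;  y(z) = -0.0105+0.4200z
sphere 1 gives Az²+Bz+C=0 with A=1.2545, B=0.0139, C=-0.1230;  B²−4AC=0.6176;  roots -0.3188, 0.3077;  negative root z = -0.3188
x = 0.0943, y = -0.1444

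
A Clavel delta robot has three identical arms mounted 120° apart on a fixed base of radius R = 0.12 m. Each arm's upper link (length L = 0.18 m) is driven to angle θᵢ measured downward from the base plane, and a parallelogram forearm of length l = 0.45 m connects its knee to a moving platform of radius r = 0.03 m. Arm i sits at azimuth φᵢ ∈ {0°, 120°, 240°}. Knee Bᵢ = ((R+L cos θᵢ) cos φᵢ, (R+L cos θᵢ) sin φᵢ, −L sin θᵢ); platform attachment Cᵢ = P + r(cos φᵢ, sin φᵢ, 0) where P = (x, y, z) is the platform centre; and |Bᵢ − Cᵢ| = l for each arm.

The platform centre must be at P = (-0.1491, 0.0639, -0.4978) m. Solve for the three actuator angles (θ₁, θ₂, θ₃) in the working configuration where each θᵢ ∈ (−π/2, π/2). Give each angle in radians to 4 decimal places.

θ₁ = 1.2217, θ₂ = 0.4363, θ₃ = 0.7851

rotate P by −φ1: (-0.1491, 0.0639, -0.4978)
  A cos θ + B sin θ = C:  0.2391·cos θ + -0.4978·sin θ = -0.3860
  γ=atan2(-0.4978,0.2391)=-1.1230;  ψ=arccos(-0.6990)=2.3447;  θ1=γ+ψ≈1.2217
rotate P by −φ2: (0.1299, 0.0972, -0.4978)
  A=-0.0399, B=-0.4978, C=(l²−L²−A²−y'²−z²)/(2L)=-0.2465
  √(A²+B²)=0.4994;  θ2 = -1.6508+2.0870 ≈ 0.4363
φ3=240.0° → target in arm frame (0.0192, -0.1611)
  A=0.0708, B=-0.4978, C=(l²−L²−A²−y'²−z²)/(2L)=-0.3018
  √(A²+B²)=0.5028;  θ3 = -1.4295+2.2147 ≈ 0.7851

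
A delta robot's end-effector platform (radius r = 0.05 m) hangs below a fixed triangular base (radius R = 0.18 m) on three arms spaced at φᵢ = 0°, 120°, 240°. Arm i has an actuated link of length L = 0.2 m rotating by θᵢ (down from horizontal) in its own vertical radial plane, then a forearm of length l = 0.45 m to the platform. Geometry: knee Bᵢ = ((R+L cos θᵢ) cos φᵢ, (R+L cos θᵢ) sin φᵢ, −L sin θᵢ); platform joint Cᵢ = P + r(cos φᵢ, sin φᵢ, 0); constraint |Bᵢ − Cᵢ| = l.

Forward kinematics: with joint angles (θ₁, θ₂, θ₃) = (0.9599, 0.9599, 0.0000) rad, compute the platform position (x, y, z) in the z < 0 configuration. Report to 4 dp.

arm 1 at φ=0.0°: ρ1 = 0.2447;  S1 = (0.2447, 0.0000, -0.1638)
φ2=120.0°: virtual centre (-0.1224, 0.2119, -0.1638), radius l
φ3=240.0°: virtual centre (-0.1650, -0.2858, 0.0000), radius l
|S₂|²−|S₁|² = 0.0000;  |S₃|²−|S₁|² = 0.0222
[-0.7342 0.4239 0.0000]·P = 0.0000;  [-0.8194 -0.5716 0.3277]·P = 0.0222
det = 0.7670;  x = -0.0123+0.1811z,  y = -0.0212+0.3136z
into |P−S₁|² = l²: 1.1312z² + 0.2213z + -0.1092 = 0;  Δ = 0.5429;  z = -0.4235 or 0.2279 → z<0 root = -0.4235
x = -0.0889, y = -0.1541

(-0.0889, -0.1541, -0.4235)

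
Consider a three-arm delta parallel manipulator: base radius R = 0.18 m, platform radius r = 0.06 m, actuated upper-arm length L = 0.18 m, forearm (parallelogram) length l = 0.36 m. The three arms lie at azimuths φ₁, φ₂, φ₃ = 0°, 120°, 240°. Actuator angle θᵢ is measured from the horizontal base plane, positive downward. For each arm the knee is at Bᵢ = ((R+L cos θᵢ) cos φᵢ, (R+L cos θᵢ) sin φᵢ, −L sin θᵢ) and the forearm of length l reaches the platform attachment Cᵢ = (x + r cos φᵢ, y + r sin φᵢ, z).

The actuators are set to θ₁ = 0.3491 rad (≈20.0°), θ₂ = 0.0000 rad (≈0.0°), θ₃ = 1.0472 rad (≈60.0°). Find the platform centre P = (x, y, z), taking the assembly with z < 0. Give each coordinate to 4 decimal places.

(0.0327, 0.1267, -0.2802)

arm 1 at φ=0.0°: ρ1 = 0.2891;  centre 1 = (0.2891, 0.0000, -0.0616)
arm 2 at φ=120.0°: ρ2 = 0.3000;  centre 2 = (-0.1500, 0.2598, 0.0000)
φ3=240.0°: virtual centre (-0.1050, -0.1819, -0.1559), radius l
eliminate P² terms by subtracting sphere 1 from 2 and 3
plane₁₂: -0.8783x+0.5196y+0.1231z = 0.0026
det = 0.7291;  x = 0.0122+-0.0730z,  y = 0.0257+-0.3604z
sphere 1 gives Az²+Bz+C=0 with A=1.1352, B=0.1450, C=-0.0485;  B²−4AC=0.2411;  roots -0.2802, 0.1524;  negative root z = -0.2802
x = 0.0327, y = 0.1267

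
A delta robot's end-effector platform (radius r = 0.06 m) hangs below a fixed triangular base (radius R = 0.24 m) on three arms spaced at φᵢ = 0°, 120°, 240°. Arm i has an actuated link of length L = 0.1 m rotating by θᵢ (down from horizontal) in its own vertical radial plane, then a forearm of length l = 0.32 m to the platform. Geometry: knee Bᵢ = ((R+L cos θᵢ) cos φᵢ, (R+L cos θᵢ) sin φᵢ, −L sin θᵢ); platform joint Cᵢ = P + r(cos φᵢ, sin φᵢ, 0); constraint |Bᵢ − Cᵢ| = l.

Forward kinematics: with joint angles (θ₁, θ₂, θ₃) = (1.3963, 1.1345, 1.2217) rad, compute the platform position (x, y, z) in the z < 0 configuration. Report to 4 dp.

(-0.0189, 0.0066, -0.3342)

arm 1 at φ=0.0°: (R−r)+L cos θ1 = 0.1974;  S1 = (0.1974, 0.0000, -0.0985)
arm 2 at φ=120.0°: (R−r)+L cos θ2 = 0.2223;  S2 = (-0.1111, 0.1925, -0.0906)
φ3=240.0°: virtual centre (-0.1071, -0.1855, -0.0940), radius l
eliminate P² terms by subtracting sphere 1 from 2 and 3
linear system: -0.6170x+0.3850y = 0.0090−0.0157z; -0.6089x+-0.3710y = 0.0061−0.0090z
Cramer: x(z) = -0.0122+0.0201z;  y(z) = 0.0037-0.0086z
sphere 1 gives Az²+Bz+C=0 with A=1.0005, B=0.1885, C=-0.0488;  B²−4AC=0.2307;  roots -0.3342, 0.1458;  negative root z = -0.3342
x = -0.0189, y = 0.0066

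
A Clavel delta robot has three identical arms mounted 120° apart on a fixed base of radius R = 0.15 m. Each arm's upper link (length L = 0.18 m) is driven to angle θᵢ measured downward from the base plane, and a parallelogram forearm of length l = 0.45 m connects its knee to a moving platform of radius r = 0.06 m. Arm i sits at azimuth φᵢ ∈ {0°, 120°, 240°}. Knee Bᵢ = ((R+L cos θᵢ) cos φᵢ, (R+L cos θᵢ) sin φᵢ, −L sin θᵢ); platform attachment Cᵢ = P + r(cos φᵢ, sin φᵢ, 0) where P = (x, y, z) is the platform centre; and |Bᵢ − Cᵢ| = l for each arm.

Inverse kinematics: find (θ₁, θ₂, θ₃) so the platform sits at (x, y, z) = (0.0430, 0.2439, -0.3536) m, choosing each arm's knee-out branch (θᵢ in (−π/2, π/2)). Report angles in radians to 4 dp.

rotate P by −φ1: (0.0430, 0.2439, -0.3536)
  A=0.0470, B=-0.3536, C=(l²−L²−A²−y'²−z²)/(2L)=-0.0462
  γ=atan2(-0.3536,0.0470)=-1.4387;  ψ=arccos(-0.1295)=1.7007;  θ1=γ+ψ≈0.2620
rotate P by −φ2: (0.1897, -0.1592, -0.3536)
  A cos θ + B sin θ = C:  -0.0997·cos θ + -0.3536·sin θ = 0.0272
  γ=atan2(-0.3536,-0.0997)=-1.8457;  ψ=arccos(0.0740)=1.4968;  θ2=γ+ψ≈-0.3489
φ3=240.0° → target in arm frame (-0.2327, -0.0847)
  e−x'=0.3227;  (l²−L²−(e−x')²−y'²−z²)/2L = -0.1841
  γ=atan2(-0.3536,0.3227)=-0.8310;  ψ=arccos(-0.3845)=1.9654;  θ3=γ+ψ≈1.1344

θ₁ = 0.2620, θ₂ = -0.3489, θ₃ = 1.1344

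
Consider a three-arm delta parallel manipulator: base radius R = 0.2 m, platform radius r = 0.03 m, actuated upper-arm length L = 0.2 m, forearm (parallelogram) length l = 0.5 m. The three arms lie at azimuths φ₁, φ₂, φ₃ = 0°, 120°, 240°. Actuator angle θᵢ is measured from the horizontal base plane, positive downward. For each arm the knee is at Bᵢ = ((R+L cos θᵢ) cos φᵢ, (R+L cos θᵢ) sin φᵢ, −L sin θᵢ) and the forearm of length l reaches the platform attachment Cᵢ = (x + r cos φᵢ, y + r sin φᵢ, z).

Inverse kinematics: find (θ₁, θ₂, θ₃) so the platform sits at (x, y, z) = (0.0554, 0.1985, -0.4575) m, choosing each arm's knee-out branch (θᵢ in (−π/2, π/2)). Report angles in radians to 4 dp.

φ1=0.0° → target in arm frame (0.0554, 0.1985)
  A=0.1146, B=-0.4575, C=(l²−L²−A²−y'²−z²)/(2L)=-0.1296
  θ1 = atan2(B,A) + arccos(C/0.4716) = 0.5238
φ2=120.0° → target in arm frame (0.1442, -0.1472)
  A cos θ + B sin θ = C:  0.0258·cos θ + -0.4575·sin θ = -0.0541
  γ=atan2(-0.4575,0.0258)=-1.5145;  ψ=arccos(-0.1181)=1.6892;  θ2=γ+ψ≈0.1747
arm 3 (φ=240.0°): x'=-0.1996, y'=-0.0513
  A=0.3696, B=-0.4575, C=(l²−L²−A²−y'²−z²)/(2L)=-0.3464
  √(A²+B²)=0.5881;  θ3 = -0.8913+2.2005 ≈ 1.3092

θ₁ = 0.5238, θ₂ = 0.1747, θ₃ = 1.3092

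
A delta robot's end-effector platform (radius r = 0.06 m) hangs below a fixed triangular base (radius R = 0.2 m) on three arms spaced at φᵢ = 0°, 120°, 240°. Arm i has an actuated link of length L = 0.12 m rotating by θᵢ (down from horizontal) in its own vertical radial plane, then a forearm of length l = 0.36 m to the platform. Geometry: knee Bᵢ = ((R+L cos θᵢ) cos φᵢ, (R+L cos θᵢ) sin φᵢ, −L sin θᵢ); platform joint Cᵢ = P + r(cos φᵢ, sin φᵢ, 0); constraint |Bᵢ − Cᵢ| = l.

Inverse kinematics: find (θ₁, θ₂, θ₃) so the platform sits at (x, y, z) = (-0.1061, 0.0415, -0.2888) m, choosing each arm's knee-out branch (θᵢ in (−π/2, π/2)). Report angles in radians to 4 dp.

θ₁ = 1.0472, θ₂ = -0.1751, θ₃ = 0.3491

arm 1 (φ=0.0°): x'=-0.1061, y'=0.0415
  A cos θ + B sin θ = C:  0.2461·cos θ + -0.2888·sin θ = -0.1271
  γ=atan2(-0.2888,0.2461)=-0.8651;  ψ=arccos(-0.3349)=1.9122;  θ1=γ+ψ≈1.0472
arm 2 (φ=120.0°): x'=0.0890, y'=0.0711
  A=0.0510, B=-0.2888, C=(l²−L²−A²−y'²−z²)/(2L)=0.1006
  θ2 = atan2(B,A) + arccos(C/0.2933) = -0.1751
φ3=240.0° → target in arm frame (0.0171, -0.1126)
  e−x'=0.1229;  (l²−L²−(e−x')²−y'²−z²)/2L = 0.0167
  θ3 = atan2(B,A) + arccos(C/0.3139) = 0.3491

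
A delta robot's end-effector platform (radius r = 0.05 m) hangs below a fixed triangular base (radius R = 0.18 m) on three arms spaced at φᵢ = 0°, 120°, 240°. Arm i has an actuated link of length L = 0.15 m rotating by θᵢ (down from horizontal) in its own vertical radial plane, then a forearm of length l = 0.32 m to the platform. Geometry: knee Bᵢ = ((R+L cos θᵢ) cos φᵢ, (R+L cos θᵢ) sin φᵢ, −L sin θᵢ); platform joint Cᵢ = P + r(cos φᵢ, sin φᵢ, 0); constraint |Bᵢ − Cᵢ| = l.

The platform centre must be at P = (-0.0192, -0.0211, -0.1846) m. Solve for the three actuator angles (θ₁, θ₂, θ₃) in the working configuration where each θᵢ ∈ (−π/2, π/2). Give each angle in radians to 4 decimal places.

arm 1 (φ=0.0°): x'=-0.0192, y'=-0.0211
  A cos θ + B sin θ = C:  0.1492·cos θ + -0.1846·sin θ = 0.0771
  γ=atan2(-0.1846,0.1492)=-0.8911;  ψ=arccos(0.3246)=1.2402;  θ1=γ+ψ≈0.3491
φ2=120.0° → target in arm frame (-0.0087, 0.0272)
  A=0.1387, B=-0.1846, C=(l²−L²−A²−y'²−z²)/(2L)=0.0862
  γ=atan2(-0.1846,0.1387)=-0.9265;  ψ=arccos(0.3733)=1.1883;  θ2=γ+ψ≈0.2618
φ3=240.0° → target in arm frame (0.0279, -0.0061)
  A cos θ + B sin θ = C:  0.1021·cos θ + -0.1846·sin θ = 0.1179
  γ=atan2(-0.1846,0.1021)=-1.0655;  ψ=arccos(0.5586)=0.9781;  θ3=γ+ψ≈-0.0874

θ₁ = 0.3491, θ₂ = 0.2618, θ₃ = -0.0874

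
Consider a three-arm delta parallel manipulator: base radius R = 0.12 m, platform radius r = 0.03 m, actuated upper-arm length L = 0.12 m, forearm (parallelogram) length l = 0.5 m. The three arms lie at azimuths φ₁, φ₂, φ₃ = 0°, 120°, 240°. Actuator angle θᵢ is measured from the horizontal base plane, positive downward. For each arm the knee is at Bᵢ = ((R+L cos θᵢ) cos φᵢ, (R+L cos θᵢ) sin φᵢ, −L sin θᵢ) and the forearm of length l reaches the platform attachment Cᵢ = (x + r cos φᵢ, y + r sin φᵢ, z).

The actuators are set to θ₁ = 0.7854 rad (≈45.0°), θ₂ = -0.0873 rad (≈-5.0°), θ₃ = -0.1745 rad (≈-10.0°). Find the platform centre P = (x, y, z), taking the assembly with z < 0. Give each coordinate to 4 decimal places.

(-0.1713, -0.0128, -0.4454)

arm 1 at φ=0.0°: e+L cos θ1 = 0.1749;  centre 1 = (0.1749, 0.0000, -0.0849)
φ2=120.0°: virtual centre (-0.1048, 0.1815, 0.0105), radius l
arm 3 at φ=240.0°: e+L cos θ3 = 0.2082;  centre 3 = (-0.1041, -0.1803, 0.0208)
|centre ₂|²−|centre ₁|² = 0.0062;  |centre ₃|²−|centre ₁|² = 0.0060
linear system: -0.5592x+0.3629y = 0.0062−0.1906z; -0.5579x+-0.3606y = 0.0060−0.2114z
det = 0.4041;  x = -0.0110+0.3599z,  y = 0.0003+0.0293z
quadratic in z: (1.1304)z²+(0.0360)z+(-0.2083)=0, √Δ=0.9711 → z ∈ {-0.4454, 0.4136}; z = -0.4454 (taking z<0)
x = -0.1713, y = -0.0128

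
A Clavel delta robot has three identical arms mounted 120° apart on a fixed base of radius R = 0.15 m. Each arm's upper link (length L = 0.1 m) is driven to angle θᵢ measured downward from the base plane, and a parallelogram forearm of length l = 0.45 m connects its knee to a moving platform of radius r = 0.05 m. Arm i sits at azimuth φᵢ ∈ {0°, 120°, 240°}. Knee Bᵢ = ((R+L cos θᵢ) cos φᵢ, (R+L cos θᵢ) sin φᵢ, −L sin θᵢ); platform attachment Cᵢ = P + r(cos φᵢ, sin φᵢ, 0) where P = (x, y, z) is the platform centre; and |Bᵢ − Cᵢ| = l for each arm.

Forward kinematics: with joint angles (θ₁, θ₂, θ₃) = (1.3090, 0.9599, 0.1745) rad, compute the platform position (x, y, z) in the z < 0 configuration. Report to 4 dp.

arm 1 at φ=0.0°: (R−r)+L cos θ1 = 0.1259;  centre 1 = (0.1259, 0.0000, -0.0966)
φ2=120.0°: virtual centre (-0.0787, 0.1363, -0.0819), radius l
φ3=240.0°: virtual centre (-0.0992, -0.1719, -0.0174), radius l
subtract pairs → two planes through P
plane₁₂: -0.4091x+0.2726y+0.0294z = 0.0063
Cramer: x(z) = -0.0232+0.2023z;  y(z) = -0.0118+0.1960z
sphere 1 gives Az²+Bz+C=0 with A=1.0793, B=0.1282, C=-0.1708;  B²−4AC=0.7538;  roots -0.4616, 0.3428;  negative root z = -0.4616
x = -0.1166, y = -0.1023

(-0.1166, -0.1023, -0.4616)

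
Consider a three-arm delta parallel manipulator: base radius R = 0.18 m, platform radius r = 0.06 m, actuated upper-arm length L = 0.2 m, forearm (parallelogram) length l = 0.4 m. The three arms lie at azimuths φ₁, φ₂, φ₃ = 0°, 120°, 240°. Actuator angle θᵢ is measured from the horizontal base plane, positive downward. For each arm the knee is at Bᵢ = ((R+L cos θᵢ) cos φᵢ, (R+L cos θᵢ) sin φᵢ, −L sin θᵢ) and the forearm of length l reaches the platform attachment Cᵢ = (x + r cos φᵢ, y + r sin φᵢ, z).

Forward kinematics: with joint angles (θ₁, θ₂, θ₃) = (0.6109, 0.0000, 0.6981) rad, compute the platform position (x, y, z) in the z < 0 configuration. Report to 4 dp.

arm 1 at φ=0.0°: ρ1 = 0.2838;  O1 = (0.2838, 0.0000, -0.1147)
φ2=120.0°: virtual centre (-0.1600, 0.2771, 0.0000), radius l
φ3=240.0°: virtual centre (-0.1366, -0.2366, -0.1286), radius l
subtract pairs → two planes through P
linear system: -0.8877x+0.5543y = 0.0087−0.2294z; -0.8409x+-0.4732y = -0.0025−-0.0277z
det = 0.8861;  x = -0.0030+0.1052z,  y = 0.0108+-0.2454z
sphere 1 gives Az²+Bz+C=0 with A=1.0713, B=0.1638, C=-0.0644;  B²−4AC=0.3029;  roots -0.3333, 0.1804;  negative root z = -0.3333
x = -0.0381, y = 0.0926

(-0.0381, 0.0926, -0.3333)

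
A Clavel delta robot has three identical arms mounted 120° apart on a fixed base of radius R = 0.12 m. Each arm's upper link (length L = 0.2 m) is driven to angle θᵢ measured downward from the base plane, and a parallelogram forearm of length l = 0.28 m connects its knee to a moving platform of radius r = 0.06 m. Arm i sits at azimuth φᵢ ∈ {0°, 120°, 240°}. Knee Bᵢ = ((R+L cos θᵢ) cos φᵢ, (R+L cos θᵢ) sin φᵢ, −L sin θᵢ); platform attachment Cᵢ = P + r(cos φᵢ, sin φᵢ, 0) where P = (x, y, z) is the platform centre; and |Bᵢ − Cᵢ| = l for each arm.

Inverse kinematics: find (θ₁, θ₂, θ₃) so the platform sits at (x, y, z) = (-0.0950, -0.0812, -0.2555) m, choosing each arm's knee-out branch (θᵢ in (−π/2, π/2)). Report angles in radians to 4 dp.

arm 1 (φ=0.0°): x'=-0.0950, y'=-0.0812
  A cos θ + B sin θ = C:  0.1550·cos θ + -0.2555·sin θ = -0.1437
  θ1 = atan2(B,A) + arccos(C/0.2988) = 1.0471
φ2=120.0° → target in arm frame (-0.0228, 0.1229)
  A=0.0828, B=-0.2555, C=(l²−L²−A²−y'²−z²)/(2L)=-0.1221
  θ2 = atan2(B,A) + arccos(C/0.2686) = 0.7854
φ3=240.0° → target in arm frame (0.1178, -0.0417)
  A=-0.0578, B=-0.2555, C=(l²−L²−A²−y'²−z²)/(2L)=-0.0799
  γ=atan2(-0.2555,-0.0578)=-1.7934;  ψ=arccos(-0.3050)=1.8807;  θ3=γ+ψ≈0.0874

θ₁ = 1.0471, θ₂ = 0.7854, θ₃ = 0.0874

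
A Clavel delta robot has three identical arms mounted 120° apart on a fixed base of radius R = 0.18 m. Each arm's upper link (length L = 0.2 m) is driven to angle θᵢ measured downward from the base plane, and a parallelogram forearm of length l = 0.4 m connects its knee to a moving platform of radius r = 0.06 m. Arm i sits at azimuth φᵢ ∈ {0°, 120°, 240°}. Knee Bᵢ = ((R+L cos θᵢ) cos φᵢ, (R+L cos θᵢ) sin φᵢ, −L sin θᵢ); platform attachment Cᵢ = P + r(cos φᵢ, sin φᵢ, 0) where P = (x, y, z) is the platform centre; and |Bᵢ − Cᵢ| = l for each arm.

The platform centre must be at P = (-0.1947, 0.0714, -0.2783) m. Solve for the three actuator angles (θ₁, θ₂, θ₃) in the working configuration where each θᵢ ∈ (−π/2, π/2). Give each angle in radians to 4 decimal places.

φ1=0.0° → target in arm frame (-0.1947, 0.0714)
  A=0.3147, B=-0.2783, C=(l²−L²−A²−y'²−z²)/(2L)=-0.1540
  √(A²+B²)=0.4201;  θ1 = -0.7241+1.9460 ≈ 1.2219
φ2=120.0° → target in arm frame (0.1592, 0.1329)
  A=-0.0392, B=-0.2783, C=(l²−L²−A²−y'²−z²)/(2L)=0.0584
  γ=atan2(-0.2783,-0.0392)=-1.7107;  ψ=arccos(0.2077)=1.3616;  θ2=γ+ψ≈-0.3491
rotate P by −φ3: (0.0355, -0.2043, -0.2783)
  A=0.0845, B=-0.2783, C=(l²−L²−A²−y'²−z²)/(2L)=-0.0158
  √(A²+B²)=0.2908;  θ3 = -1.2761+1.6253 ≈ 0.3492

θ₁ = 1.2219, θ₂ = -0.3491, θ₃ = 0.3492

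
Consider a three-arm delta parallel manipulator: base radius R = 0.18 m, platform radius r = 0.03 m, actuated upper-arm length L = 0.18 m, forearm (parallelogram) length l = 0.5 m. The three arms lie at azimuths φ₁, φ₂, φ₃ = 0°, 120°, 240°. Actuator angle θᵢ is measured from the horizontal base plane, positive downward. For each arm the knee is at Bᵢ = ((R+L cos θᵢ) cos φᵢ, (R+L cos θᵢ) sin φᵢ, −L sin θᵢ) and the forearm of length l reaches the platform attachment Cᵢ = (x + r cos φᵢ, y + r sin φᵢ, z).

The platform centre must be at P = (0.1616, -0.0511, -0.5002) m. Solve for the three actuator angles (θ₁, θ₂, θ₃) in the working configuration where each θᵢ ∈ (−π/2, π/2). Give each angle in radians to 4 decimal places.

θ₁ = 0.1743, θ₂ = 1.1344, θ₃ = 0.8727

arm 1 (φ=0.0°): x'=0.1616, y'=-0.0511
  e−x'=-0.0116;  (l²−L²−(e−x')²−y'²−z²)/2L = -0.0982
  θ1 = atan2(B,A) + arccos(C/0.5003) = 0.1743
φ2=120.0° → target in arm frame (-0.1251, -0.1144)
  e−x'=0.2751;  (l²−L²−(e−x')²−y'²−z²)/2L = -0.3371
  θ2 = atan2(B,A) + arccos(C/0.5708) = 1.1344
φ3=240.0° → target in arm frame (-0.0365, 0.1655)
  A=0.1865, B=-0.5002, C=(l²−L²−A²−y'²−z²)/(2L)=-0.2633
  √(A²+B²)=0.5339;  θ3 = -1.2138+2.0866 ≈ 0.8727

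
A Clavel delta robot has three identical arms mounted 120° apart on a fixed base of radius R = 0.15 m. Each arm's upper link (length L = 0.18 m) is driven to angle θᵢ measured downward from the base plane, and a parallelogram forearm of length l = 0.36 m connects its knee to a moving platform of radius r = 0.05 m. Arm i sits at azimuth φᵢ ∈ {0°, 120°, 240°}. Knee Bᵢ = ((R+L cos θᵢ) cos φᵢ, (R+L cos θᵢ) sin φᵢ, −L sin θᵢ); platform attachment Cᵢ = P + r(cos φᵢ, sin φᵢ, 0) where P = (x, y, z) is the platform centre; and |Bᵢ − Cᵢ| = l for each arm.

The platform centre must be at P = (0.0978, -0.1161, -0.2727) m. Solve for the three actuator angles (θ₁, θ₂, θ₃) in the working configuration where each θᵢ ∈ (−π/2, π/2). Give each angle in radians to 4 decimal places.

rotate P by −φ1: (0.0978, -0.1161, -0.2727)
  A cos θ + B sin θ = C:  0.0022·cos θ + -0.2727·sin θ = 0.0260
  θ1 = atan2(B,A) + arccos(C/0.2727) = -0.0873
rotate P by −φ2: (-0.1494, -0.0266, -0.2727)
  A=0.2494, B=-0.2727, C=(l²−L²−A²−y'²−z²)/(2L)=-0.1114
  √(A²+B²)=0.3696;  θ2 = -0.8299+1.8769 ≈ 1.0470
φ3=240.0° → target in arm frame (0.0516, 0.1427)
  A=0.0484, B=-0.2727, C=(l²−L²−A²−y'²−z²)/(2L)=0.0003
  √(A²+B²)=0.2770;  θ3 = -1.3953+1.5696 ≈ 0.1743

θ₁ = -0.0873, θ₂ = 1.0470, θ₃ = 0.1743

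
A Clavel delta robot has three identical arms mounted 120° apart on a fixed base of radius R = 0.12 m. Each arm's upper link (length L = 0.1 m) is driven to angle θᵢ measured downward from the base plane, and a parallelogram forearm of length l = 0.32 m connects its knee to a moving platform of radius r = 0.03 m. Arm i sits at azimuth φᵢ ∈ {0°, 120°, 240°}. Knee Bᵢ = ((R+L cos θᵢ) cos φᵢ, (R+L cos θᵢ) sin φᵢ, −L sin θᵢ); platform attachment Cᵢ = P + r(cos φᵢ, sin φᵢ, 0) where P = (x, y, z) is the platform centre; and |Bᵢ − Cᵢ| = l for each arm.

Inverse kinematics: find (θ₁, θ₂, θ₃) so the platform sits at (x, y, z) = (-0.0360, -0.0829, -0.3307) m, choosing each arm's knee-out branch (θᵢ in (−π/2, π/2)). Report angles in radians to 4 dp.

θ₁ = 0.9597, θ₂ = 1.0474, θ₃ = 0.2616

φ1=0.0° → target in arm frame (-0.0360, -0.0829)
  e−x'=0.1260;  (l²−L²−(e−x')²−y'²−z²)/2L = -0.1986
  √(A²+B²)=0.3539;  θ1 = -1.2068+2.1665 ≈ 0.9597
rotate P by −φ2: (-0.0538, 0.0726, -0.3307)
  A=0.1438, B=-0.3307, C=(l²−L²−A²−y'²−z²)/(2L)=-0.2146
  θ2 = atan2(B,A) + arccos(C/0.3606) = 1.0474
arm 3 (φ=240.0°): x'=0.0898, y'=0.0103
  A cos θ + B sin θ = C:  0.0002·cos θ + -0.3307·sin θ = -0.0853
  θ3 = atan2(B,A) + arccos(C/0.3307) = 0.2616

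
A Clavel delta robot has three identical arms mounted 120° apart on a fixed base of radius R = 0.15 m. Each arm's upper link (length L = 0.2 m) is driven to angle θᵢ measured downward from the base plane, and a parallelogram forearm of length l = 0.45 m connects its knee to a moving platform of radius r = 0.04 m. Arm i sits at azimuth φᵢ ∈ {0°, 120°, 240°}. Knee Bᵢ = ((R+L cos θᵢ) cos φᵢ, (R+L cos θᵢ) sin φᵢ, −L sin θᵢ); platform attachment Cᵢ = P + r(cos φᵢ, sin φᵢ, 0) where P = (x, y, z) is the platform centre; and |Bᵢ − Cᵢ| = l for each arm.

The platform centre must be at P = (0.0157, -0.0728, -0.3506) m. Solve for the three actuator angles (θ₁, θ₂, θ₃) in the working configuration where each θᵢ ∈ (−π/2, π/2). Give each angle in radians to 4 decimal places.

rotate P by −φ1: (0.0157, -0.0728, -0.3506)
  e−x'=0.0943;  (l²−L²−(e−x')²−y'²−z²)/2L = 0.0635
  θ1 = atan2(B,A) + arccos(C/0.3631) = 0.0870
φ2=120.0° → target in arm frame (-0.0709, 0.0228)
  A=0.1809, B=-0.3506, C=(l²−L²−A²−y'²−z²)/(2L)=0.0158
  √(A²+B²)=0.3945;  θ2 = -1.0945+1.5306 ≈ 0.4362
arm 3 (φ=240.0°): x'=0.0552, y'=0.0500
  A cos θ + B sin θ = C:  0.0548·cos θ + -0.3506·sin θ = 0.0852
  √(A²+B²)=0.3549;  θ3 = -1.4157+1.3284 ≈ -0.0874

θ₁ = 0.0870, θ₂ = 0.4362, θ₃ = -0.0874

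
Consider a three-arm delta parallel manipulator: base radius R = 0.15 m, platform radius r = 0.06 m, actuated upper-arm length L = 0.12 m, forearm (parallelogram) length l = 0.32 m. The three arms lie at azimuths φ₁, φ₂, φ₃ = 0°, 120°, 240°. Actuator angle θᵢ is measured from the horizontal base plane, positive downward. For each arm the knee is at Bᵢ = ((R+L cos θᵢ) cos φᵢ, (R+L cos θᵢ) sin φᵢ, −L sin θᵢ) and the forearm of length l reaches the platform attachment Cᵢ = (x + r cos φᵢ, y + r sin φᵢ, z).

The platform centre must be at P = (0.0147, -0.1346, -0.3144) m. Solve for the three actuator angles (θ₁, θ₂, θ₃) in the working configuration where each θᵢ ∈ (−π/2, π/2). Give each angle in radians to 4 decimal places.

φ1=0.0° → target in arm frame (0.0147, -0.1346)
  e−x'=0.0753;  (l²−L²−(e−x')²−y'²−z²)/2L = -0.1443
  θ1 = atan2(B,A) + arccos(C/0.3233) = 0.6978
arm 2 (φ=120.0°): x'=-0.1239, y'=0.0546
  A cos θ + B sin θ = C:  0.2139·cos θ + -0.3144·sin θ = -0.2483
  √(A²+B²)=0.3803;  θ2 = -0.9733+2.2822 ≈ 1.3088
φ3=240.0° → target in arm frame (0.1092, 0.0800)
  e−x'=-0.0192;  (l²−L²−(e−x')²−y'²−z²)/2L = -0.0734
  γ=atan2(-0.3144,-0.0192)=-1.6318;  ψ=arccos(-0.2331)=1.8061;  θ3=γ+ψ≈0.1742

θ₁ = 0.6978, θ₂ = 1.3088, θ₃ = 0.1742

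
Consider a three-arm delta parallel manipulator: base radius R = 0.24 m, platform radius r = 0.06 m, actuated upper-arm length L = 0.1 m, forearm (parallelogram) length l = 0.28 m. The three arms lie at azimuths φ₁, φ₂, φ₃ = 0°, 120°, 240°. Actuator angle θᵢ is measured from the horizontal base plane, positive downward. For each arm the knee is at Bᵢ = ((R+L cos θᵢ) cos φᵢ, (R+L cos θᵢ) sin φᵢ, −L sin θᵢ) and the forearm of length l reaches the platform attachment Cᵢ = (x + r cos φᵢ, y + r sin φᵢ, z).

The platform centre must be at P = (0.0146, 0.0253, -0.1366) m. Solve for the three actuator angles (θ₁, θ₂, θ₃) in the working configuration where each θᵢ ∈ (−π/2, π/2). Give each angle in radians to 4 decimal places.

θ₁ = 0.3490, θ₂ = 0.3489, θ₃ = 0.8726

rotate P by −φ1: (0.0146, 0.0253, -0.1366)
  A cos θ + B sin θ = C:  0.1654·cos θ + -0.1366·sin θ = 0.1087
  θ1 = atan2(B,A) + arccos(C/0.2145) = 0.3490
φ2=120.0° → target in arm frame (0.0146, -0.0253)
  A cos θ + B sin θ = C:  0.1654·cos θ + -0.1366·sin θ = 0.1087
  √(A²+B²)=0.2145;  θ2 = -0.6904+1.0392 ≈ 0.3489
rotate P by −φ3: (-0.0292, 0.0000, -0.1366)
  A cos θ + B sin θ = C:  0.2092·cos θ + -0.1366·sin θ = 0.0299
  γ=atan2(-0.1366,0.2092)=-0.5784;  ψ=arccos(0.1195)=1.4510;  θ3=γ+ψ≈0.8726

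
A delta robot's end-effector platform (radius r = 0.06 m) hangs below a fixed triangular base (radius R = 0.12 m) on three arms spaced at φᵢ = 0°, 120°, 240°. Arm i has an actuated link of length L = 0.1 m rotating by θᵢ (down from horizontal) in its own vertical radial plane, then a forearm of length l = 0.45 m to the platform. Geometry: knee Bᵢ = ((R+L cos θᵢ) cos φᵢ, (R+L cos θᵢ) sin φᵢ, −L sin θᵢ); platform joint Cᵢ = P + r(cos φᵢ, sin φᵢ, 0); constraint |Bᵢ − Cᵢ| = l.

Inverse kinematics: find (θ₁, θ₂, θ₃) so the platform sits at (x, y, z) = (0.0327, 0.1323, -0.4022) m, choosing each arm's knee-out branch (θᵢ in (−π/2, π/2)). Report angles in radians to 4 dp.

θ₁ = -0.0877, θ₂ = -0.3493, θ₃ = 0.5236

arm 1 (φ=0.0°): x'=0.0327, y'=0.1323
  A=0.0273, B=-0.4022, C=(l²−L²−A²−y'²−z²)/(2L)=0.0624
  θ1 = atan2(B,A) + arccos(C/0.4031) = -0.0877
rotate P by −φ2: (0.0982, -0.0945, -0.4022)
  A cos θ + B sin θ = C:  -0.0382·cos θ + -0.4022·sin θ = 0.1017
  γ=atan2(-0.4022,-0.0382)=-1.6656;  ψ=arccos(0.2518)=1.3162;  θ2=γ+ψ≈-0.3493
arm 3 (φ=240.0°): x'=-0.1309, y'=-0.0378
  A=0.1909, B=-0.4022, C=(l²−L²−A²−y'²−z²)/(2L)=-0.0357
  θ3 = atan2(B,A) + arccos(C/0.4452) = 0.5236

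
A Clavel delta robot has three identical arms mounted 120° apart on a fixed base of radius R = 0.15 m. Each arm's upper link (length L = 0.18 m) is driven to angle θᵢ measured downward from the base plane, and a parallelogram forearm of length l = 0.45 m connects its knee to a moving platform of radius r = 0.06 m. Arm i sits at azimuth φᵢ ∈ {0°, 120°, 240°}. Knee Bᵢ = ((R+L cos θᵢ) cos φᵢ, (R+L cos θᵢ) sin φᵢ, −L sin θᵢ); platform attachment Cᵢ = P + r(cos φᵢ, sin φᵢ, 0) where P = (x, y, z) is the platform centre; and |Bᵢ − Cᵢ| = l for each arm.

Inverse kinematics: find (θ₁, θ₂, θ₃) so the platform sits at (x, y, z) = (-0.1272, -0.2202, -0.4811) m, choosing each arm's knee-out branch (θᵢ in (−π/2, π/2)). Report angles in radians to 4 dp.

φ1=0.0° → target in arm frame (-0.1272, -0.2202)
  A cos θ + B sin θ = C:  0.2172·cos θ + -0.4811·sin θ = -0.4362
  γ=atan2(-0.4811,0.2172)=-1.1467;  ψ=arccos(-0.8263)=2.5433;  θ1=γ+ψ≈1.3966
rotate P by −φ2: (-0.1271, 0.2203, -0.4811)
  A cos θ + B sin θ = C:  0.2171·cos θ + -0.4811·sin θ = -0.4361
  √(A²+B²)=0.5278;  θ2 = -1.1469+2.5433 ≈ 1.3964
φ3=240.0° → target in arm frame (0.2543, -0.0001)
  e−x'=-0.1643;  (l²−L²−(e−x')²−y'²−z²)/2L = -0.2454
  θ3 = atan2(B,A) + arccos(C/0.5084) = 0.1747

θ₁ = 1.3966, θ₂ = 1.3964, θ₃ = 0.1747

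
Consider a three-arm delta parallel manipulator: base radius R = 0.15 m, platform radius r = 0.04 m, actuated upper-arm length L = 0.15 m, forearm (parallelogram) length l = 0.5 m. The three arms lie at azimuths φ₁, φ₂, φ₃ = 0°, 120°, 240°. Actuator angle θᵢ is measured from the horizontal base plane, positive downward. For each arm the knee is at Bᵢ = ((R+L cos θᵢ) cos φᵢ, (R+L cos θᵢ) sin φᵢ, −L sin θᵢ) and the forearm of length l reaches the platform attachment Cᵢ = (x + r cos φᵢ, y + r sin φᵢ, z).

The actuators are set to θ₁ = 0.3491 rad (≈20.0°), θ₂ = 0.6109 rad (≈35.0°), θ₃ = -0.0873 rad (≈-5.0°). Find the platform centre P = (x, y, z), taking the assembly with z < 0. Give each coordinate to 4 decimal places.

(-0.0133, -0.1135, -0.4603)

arm 1 at φ=0.0°: ρ1 = 0.2510;  O1 = (0.2510, 0.0000, -0.0513)
O2 = (0.2329·cos120.0°, 0.2329·sin120.0°, -0.0860) = (-0.1164, 0.2017, -0.0860)
φ3=240.0°: virtual centre (-0.1297, -0.2247, 0.0131), radius l
|O₂|²−|O₁|² = -0.0040;  |O₃|²−|O₁|² = 0.0019
[-0.7348 0.4033 -0.0695]·P = -0.0040;  [-0.7613 -0.4493 0.1288]·P = 0.0019
det = 0.6372;  x = 0.0016+0.0325z,  y = -0.0069+0.2315z
into |P−O₁|² = l²: 1.0546z² + 0.0832z + -0.1852 = 0;  Δ = 0.7880;  z = -0.4603 or 0.3814 → z<0 root = -0.4603
x = -0.0133, y = -0.1135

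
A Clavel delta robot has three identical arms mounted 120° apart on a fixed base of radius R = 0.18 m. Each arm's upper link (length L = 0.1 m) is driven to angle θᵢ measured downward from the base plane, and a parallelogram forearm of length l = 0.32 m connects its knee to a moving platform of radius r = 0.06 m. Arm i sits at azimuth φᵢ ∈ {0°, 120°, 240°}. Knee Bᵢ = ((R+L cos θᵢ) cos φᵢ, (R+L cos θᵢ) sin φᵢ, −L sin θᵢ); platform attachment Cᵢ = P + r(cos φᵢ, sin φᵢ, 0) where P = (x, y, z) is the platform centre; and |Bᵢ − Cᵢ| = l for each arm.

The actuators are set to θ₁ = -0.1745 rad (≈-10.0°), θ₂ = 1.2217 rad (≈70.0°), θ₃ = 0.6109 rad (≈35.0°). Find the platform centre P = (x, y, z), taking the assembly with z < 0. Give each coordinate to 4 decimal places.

(0.1030, -0.0592, -0.2751)

φ1=0.0°: virtual centre (0.2185, 0.0000, 0.0174), radius l
arm 2 at φ=120.0°: (R−r)+L cos θ2 = 0.1542;  S2 = (-0.0771, 0.1335, -0.0940)
S3 = (0.2019·cos240.0°, 0.2019·sin240.0°, -0.0574) = (-0.1010, -0.1749, -0.0574)
subtract pairs → two planes through P
linear system: -0.5912x+0.2671y = -0.0154−-0.2227z; -0.6389x+-0.3497y = -0.0040−-0.1494z
det = 0.3774;  x = 0.0171+-0.3121z,  y = -0.0199+0.1428z
sphere 1 gives Az²+Bz+C=0 with A=1.1178, B=0.0853, C=-0.0612;  B²−4AC=0.2807;  roots -0.2751, 0.1988;  negative root z = -0.2751
x = 0.1030, y = -0.0592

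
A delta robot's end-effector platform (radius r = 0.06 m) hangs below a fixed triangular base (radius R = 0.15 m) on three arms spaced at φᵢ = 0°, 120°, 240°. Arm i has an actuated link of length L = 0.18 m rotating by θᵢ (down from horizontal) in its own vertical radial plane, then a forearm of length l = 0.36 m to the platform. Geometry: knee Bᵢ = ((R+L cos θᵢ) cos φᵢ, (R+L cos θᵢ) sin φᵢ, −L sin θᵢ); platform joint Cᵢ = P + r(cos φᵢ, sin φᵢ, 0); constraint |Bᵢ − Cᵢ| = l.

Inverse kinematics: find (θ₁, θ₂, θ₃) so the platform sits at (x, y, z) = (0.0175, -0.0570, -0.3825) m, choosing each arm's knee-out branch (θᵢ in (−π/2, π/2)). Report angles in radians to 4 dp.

θ₁ = 0.6109, θ₂ = 0.8728, θ₃ = 0.5236

rotate P by −φ1: (0.0175, -0.0570, -0.3825)
  A cos θ + B sin θ = C:  0.0725·cos θ + -0.3825·sin θ = -0.1600
  √(A²+B²)=0.3893;  θ1 = -1.3835+1.9944 ≈ 0.6109
arm 2 (φ=120.0°): x'=-0.0581, y'=0.0133
  A=0.1481, B=-0.3825, C=(l²−L²−A²−y'²−z²)/(2L)=-0.1978
  √(A²+B²)=0.4102;  θ2 = -1.2014+2.0741 ≈ 0.8728
φ3=240.0° → target in arm frame (0.0406, 0.0437)
  A=0.0494, B=-0.3825, C=(l²−L²−A²−y'²−z²)/(2L)=-0.1485
  √(A²+B²)=0.3857;  θ3 = -1.4424+1.9660 ≈ 0.5236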